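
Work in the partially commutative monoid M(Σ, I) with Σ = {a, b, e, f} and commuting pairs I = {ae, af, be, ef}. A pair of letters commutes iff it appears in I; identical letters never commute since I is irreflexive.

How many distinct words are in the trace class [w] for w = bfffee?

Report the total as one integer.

15

0(b) covers ∅
1(f) covers 0:b
2(f) covers 1:f
3(f) covers 2:f
4(e) covers ∅
5(e) covers 4:e
floor of heap: 0:b, 4:e
completions by unplaced set U, small U first (add the entries for U minus each lowest piece of U):
  |U|=1: {3}:1  {5}:1
  |U|=2: {2,3}:1  {3,5}:2  {4,5}:1
  |U|=3: {1,2,3}:1  {2,3,5}:3  {3,4,5}:3
  |U|=4: {0,1,2,3}:1  {1,2,3,5}:4  {2,3,4,5}:6
  start at 0(b): 10
  start at 4(e): 5
sum over floor = 15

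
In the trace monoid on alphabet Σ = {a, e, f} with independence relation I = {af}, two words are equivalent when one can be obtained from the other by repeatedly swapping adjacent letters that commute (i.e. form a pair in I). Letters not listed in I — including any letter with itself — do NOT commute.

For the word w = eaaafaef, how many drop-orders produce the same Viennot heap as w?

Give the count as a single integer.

5

#0=e has no predecessor
#1=a depends on [0:e]
#2=a depends on [1:a]
#3=a depends on [2:a]
#4=f depends on [0:e]
#5=a depends on [3:a]
#6=e depends on [4:f, 5:a]
#7=f depends on [6:e]
sources: [0:e]
N(rest) = Σ N(rest − s) over sources s of rest; N(one piece) = 1:
  size 1 → [7]=1
  size 2 → [6,7]=1
  size 3 → [4,6,7]=1  [5,6,7]=1
  size 4 → [3,5,6,7]=1  [4,5,6,7]=2
  size 5 → [2,3,5,6,7]=1  [3,4,5,6,7]=3
  size 6 → [1,2,3,5,6,7]=1  [2,3,4,5,6,7]=4
  first=0(e) contributes 5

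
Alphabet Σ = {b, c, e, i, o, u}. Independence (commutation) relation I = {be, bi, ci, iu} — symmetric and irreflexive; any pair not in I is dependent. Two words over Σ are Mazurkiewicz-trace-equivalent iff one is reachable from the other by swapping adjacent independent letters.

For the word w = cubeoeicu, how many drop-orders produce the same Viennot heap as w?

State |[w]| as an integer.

drop 0:c onto floor
drop 1:u onto {0:c}
drop 2:b onto {1:u}
drop 3:e onto {1:u}
drop 4:o onto {2:b, 3:e}
drop 5:e onto {4:o}
drop 6:i onto {5:e}
drop 7:c onto {5:e}
drop 8:u onto {7:c}
ground layer = {0:c}
drop-orders for the pieces not yet dropped (sum over which currently-grounded one goes next):
  1 to go: {6} 1  {8} 1
  2 to go: {6,8} 2  {7,8} 1
  3 to go: {6,7,8} 3
  4 to go: {5,6,7,8} 3
  5 to go: {4,5,6,7,8} 3
  6 to go: {2,4,5,6,7,8} 3  {3,4,5,6,7,8} 3
  7 to go: {2,3,4,5,6,7,8} 6
  if 0:c drops first: 6 orders

6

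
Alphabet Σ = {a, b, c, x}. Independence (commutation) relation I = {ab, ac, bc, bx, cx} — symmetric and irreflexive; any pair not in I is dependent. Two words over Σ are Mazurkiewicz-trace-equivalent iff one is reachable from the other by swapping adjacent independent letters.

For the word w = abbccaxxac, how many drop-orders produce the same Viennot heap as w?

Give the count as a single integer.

2520

drop 0:a onto floor
drop 1:b onto floor
drop 2:b onto {1:b}
drop 3:c onto floor
drop 4:c onto {3:c}
drop 5:a onto {0:a}
drop 6:x onto {5:a}
drop 7:x onto {6:x}
drop 8:a onto {7:x}
drop 9:c onto {4:c}
ground layer = {0:a, 1:b, 3:c}
drop-orders for the pieces not yet dropped (sum over which currently-grounded one goes next):
  1 to go: {2} 1  {8} 1  {9} 1
  2 to go: {1,2} 1  {2,8} 2  {2,9} 2  {4,9} 1  {7,8} 1  {8,9} 2
  3 to go: {1,2,8} 3  {1,2,9} 3  {2,4,9} 3  {2,7,8} 3  {2,8,9} 6  {3,4,9} 1  {4,8,9} 3  {6,7,8} 1  {7,8,9} 3
  4 to go: {1,2,4,9} 6  {1,2,7,8} 6  {1,2,8,9} 12  {2,3,4,9} 4  {2,4,8,9} 12  {2,6,7,8} 4  {2,7,8,9} 12  {3,4,8,9} 4  {4,7,8,9} 6  {5,6,7,8} 1  {6,7,8,9} 4
  5 to go: {0,5,6,7,8} 1  {1,2,3,4,9} 10  {1,2,4,8,9} 30  {1,2,6,7,8} 10  {1,2,7,8,9} 30  {2,3,4,8,9} 20  {2,4,7,8,9} 30  {2,5,6,7,8} 5  {2,6,7,8,9} 20  {3,4,7,8,9} 10  {4,6,7,8,9} 10  {5,6,7,8,9} 5
  6 to go: {0,2,5,6,7,8} 6  {0,5,6,7,8,9} 6  {1,2,3,4,8,9} 60  {1,2,4,7,8,9} 90  {1,2,5,6,7,8} 15  {1,2,6,7,8,9} 60  {2,3,4,7,8,9} 60  {2,4,6,7,8,9} 60  {2,5,6,7,8,9} 30  {3,4,6,7,8,9} 20  {4,5,6,7,8,9} 15
  7 to go: {0,1,2,5,6,7,8} 21  {0,2,5,6,7,8,9} 42  {0,4,5,6,7,8,9} 21  {1,2,3,4,7,8,9} 210  {1,2,4,6,7,8,9} 210  {1,2,5,6,7,8,9} 105  {2,3,4,6,7,8,9} 140  {2,4,5,6,7,8,9} 105  {3,4,5,6,7,8,9} 35
  8 to go: {0,1,2,5,6,7,8,9} 168  {0,2,4,5,6,7,8,9} 168  {0,3,4,5,6,7,8,9} 56  {1,2,3,4,6,7,8,9} 560  {1,2,4,5,6,7,8,9} 420  {2,3,4,5,6,7,8,9} 280
  if 0:a drops first: 1260 orders
  if 1:b drops first: 504 orders
  if 3:c drops first: 756 orders
heap linearizations: 2520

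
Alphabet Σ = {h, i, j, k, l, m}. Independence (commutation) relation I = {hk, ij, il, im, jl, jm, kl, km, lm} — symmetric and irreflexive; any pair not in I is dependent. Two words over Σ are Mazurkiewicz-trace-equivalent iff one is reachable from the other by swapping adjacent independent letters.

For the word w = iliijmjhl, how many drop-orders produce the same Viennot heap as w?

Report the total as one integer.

#0=i has no predecessor
#1=l has no predecessor
#2=i depends on [0:i]
#3=i depends on [2:i]
#4=j has no predecessor
#5=m has no predecessor
#6=j depends on [4:j]
#7=h depends on [1:l, 3:i, 5:m, 6:j]
#8=l depends on [7:h]
sources: [0:i, 1:l, 4:j, 5:m]
N(rest) = Σ N(rest − s) over sources s of rest; N(one piece) = 1:
  size 1 → [8]=1
  size 2 → [7,8]=1
  size 3 → [1,7,8]=1  [3,7,8]=1  [5,7,8]=1  [6,7,8]=1
  size 4 → [1,3,7,8]=2  [1,5,7,8]=2  [1,6,7,8]=2  [2,3,7,8]=1  [3,5,7,8]=2  [3,6,7,8]=2  [4,6,7,8]=1  [5,6,7,8]=2
  size 5 → [0,2,3,7,8]=1  [1,2,3,7,8]=3  [1,3,5,7,8]=6  [1,3,6,7,8]=6  [1,4,6,7,8]=3  [1,5,6,7,8]=6  [2,3,5,7,8]=3  [2,3,6,7,8]=3  [3,4,6,7,8]=3  [3,5,6,7,8]=6  [4,5,6,7,8]=3
  size 6 → [0,1,2,3,7,8]=4  [0,2,3,5,7,8]=4  [0,2,3,6,7,8]=4  [1,2,3,5,7,8]=12  [1,2,3,6,7,8]=12  [1,3,4,6,7,8]=12  [1,3,5,6,7,8]=24  [1,4,5,6,7,8]=12  [2,3,4,6,7,8]=6  [2,3,5,6,7,8]=12  [3,4,5,6,7,8]=12
  size 7 → [0,1,2,3,5,7,8]=20  [0,1,2,3,6,7,8]=20  [0,2,3,4,6,7,8]=10  [0,2,3,5,6,7,8]=20  [1,2,3,4,6,7,8]=30  [1,2,3,5,6,7,8]=60  [1,3,4,5,6,7,8]=60  [2,3,4,5,6,7,8]=30
  first=0(i) contributes 180
  first=1(l) contributes 60
  first=4(j) contributes 120
  first=5(m) contributes 60
|[w]| = 420

420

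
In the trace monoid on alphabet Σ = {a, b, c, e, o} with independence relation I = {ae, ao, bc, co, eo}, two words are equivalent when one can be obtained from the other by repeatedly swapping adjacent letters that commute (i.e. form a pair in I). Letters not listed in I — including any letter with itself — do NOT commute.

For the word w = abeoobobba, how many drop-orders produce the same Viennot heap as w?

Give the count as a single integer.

piece 0:a — minimal
piece 1:b rests on {0:a}
piece 2:e rests on {1:b}
piece 3:o rests on {1:b}
piece 4:o rests on {3:o}
piece 5:b rests on {2:e, 4:o}
piece 6:o rests on {5:b}
piece 7:b rests on {6:o}
piece 8:b rests on {7:b}
piece 9:a rests on {8:b}
minimal pieces: {0:a}
ways to finish when only these pieces remain (= sum over removing one remaining piece with nothing left below it):
  1 left: {9}→1
  2 left: {8,9}→1
  3 left: {7,8,9}→1
  4 left: {6,7,8,9}→1
  5 left: {5,6,7,8,9}→1
  6 left: {2,5,6,7,8,9}→1  {4,5,6,7,8,9}→1
  7 left: {2,4,5,6,7,8,9}→2  {3,4,5,6,7,8,9}→1
  8 left: {2,3,4,5,6,7,8,9}→3
  placing 0:a first → 3 extensions

3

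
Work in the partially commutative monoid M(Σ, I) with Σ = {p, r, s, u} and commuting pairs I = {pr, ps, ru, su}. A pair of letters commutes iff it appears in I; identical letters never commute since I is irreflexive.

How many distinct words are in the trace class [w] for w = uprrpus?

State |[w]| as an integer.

drop 0:u onto floor
drop 1:p onto {0:u}
drop 2:r onto floor
drop 3:r onto {2:r}
drop 4:p onto {1:p}
drop 5:u onto {4:p}
drop 6:s onto {3:r}
ground layer = {0:u, 2:r}
drop-orders for the pieces not yet dropped (sum over which currently-grounded one goes next):
  1 to go: {5} 1  {6} 1
  2 to go: {3,6} 1  {4,5} 1  {5,6} 2
  3 to go: {1,4,5} 1  {2,3,6} 1  {3,5,6} 3  {4,5,6} 3
  4 to go: {0,1,4,5} 1  {1,4,5,6} 4  {2,3,5,6} 4  {3,4,5,6} 6
  5 to go: {0,1,4,5,6} 5  {1,3,4,5,6} 10  {2,3,4,5,6} 10
  if 0:u drops first: 20 orders
  if 2:r drops first: 15 orders
heap linearizations: 35

35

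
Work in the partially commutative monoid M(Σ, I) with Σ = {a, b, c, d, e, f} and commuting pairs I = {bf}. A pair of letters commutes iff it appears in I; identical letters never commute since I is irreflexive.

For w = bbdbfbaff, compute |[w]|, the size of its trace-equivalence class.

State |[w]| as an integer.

piece 0:b — minimal
piece 1:b rests on {0:b}
piece 2:d rests on {1:b}
piece 3:b rests on {2:d}
piece 4:f rests on {2:d}
piece 5:b rests on {3:b}
piece 6:a rests on {4:f, 5:b}
piece 7:f rests on {6:a}
piece 8:f rests on {7:f}
minimal pieces: {0:b}
ways to finish when only these pieces remain (= sum over removing one remaining piece with nothing left below it):
  1 left: {8}→1
  2 left: {7,8}→1
  3 left: {6,7,8}→1
  4 left: {4,6,7,8}→1  {5,6,7,8}→1
  5 left: {3,5,6,7,8}→1  {4,5,6,7,8}→2
  6 left: {3,4,5,6,7,8}→3
  7 left: {2,3,4,5,6,7,8}→3
  placing 0:b first → 3 extensions

3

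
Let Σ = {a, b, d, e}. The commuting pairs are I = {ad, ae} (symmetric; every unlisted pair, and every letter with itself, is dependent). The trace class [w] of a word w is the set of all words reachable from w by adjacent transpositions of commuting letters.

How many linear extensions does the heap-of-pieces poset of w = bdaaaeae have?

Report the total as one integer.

piece 0:b — minimal
piece 1:d rests on {0:b}
piece 2:a rests on {0:b}
piece 3:a rests on {2:a}
piece 4:a rests on {3:a}
piece 5:e rests on {1:d}
piece 6:a rests on {4:a}
piece 7:e rests on {5:e}
minimal pieces: {0:b}
ways to finish when only these pieces remain (= sum over removing one remaining piece with nothing left below it):
  1 left: {6}→1  {7}→1
  2 left: {4,6}→1  {5,7}→1  {6,7}→2
  3 left: {1,5,7}→1  {3,4,6}→1  {4,6,7}→3  {5,6,7}→3
  4 left: {1,5,6,7}→4  {2,3,4,6}→1  {3,4,6,7}→4  {4,5,6,7}→6
  5 left: {1,4,5,6,7}→10  {2,3,4,6,7}→5  {3,4,5,6,7}→10
  6 left: {1,3,4,5,6,7}→20  {2,3,4,5,6,7}→15
  placing 0:b first → 35 extensions

35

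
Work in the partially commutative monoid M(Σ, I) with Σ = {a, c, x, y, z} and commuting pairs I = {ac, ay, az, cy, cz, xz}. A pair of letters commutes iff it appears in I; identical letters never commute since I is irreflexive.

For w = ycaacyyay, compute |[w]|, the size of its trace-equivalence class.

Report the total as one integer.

#0=y has no predecessor
#1=c has no predecessor
#2=a has no predecessor
#3=a depends on [2:a]
#4=c depends on [1:c]
#5=y depends on [0:y]
#6=y depends on [5:y]
#7=a depends on [3:a]
#8=y depends on [6:y]
sources: [0:y, 1:c, 2:a]
N(rest) = Σ N(rest − s) over sources s of rest; N(one piece) = 1:
  size 1 → [4]=1  [7]=1  [8]=1
  size 2 → [1,4]=1  [3,7]=1  [4,7]=2  [4,8]=2  [6,8]=1  [7,8]=2
  size 3 → [1,4,7]=3  [1,4,8]=3  [2,3,7]=1  [3,4,7]=3  [3,7,8]=3  [4,6,8]=3  [4,7,8]=6  [5,6,8]=1  [6,7,8]=3
  size 4 → [0,5,6,8]=1  [1,3,4,7]=6  [1,4,6,8]=6  [1,4,7,8]=12  [2,3,4,7]=4  [2,3,7,8]=4  [3,4,7,8]=12  [3,6,7,8]=6  [4,5,6,8]=4  [4,6,7,8]=12  [5,6,7,8]=4
  size 5 → [0,4,5,6,8]=5  [0,5,6,7,8]=5  [1,2,3,4,7]=10  [1,3,4,7,8]=30  [1,4,5,6,8]=10  [1,4,6,7,8]=30  [2,3,4,7,8]=20  [2,3,6,7,8]=10  [3,4,6,7,8]=30  [3,5,6,7,8]=10  [4,5,6,7,8]=20
  size 6 → [0,1,4,5,6,8]=15  [0,3,5,6,7,8]=15  [0,4,5,6,7,8]=30  [1,2,3,4,7,8]=60  [1,3,4,6,7,8]=90  [1,4,5,6,7,8]=60  [2,3,4,6,7,8]=60  [2,3,5,6,7,8]=20  [3,4,5,6,7,8]=60
  size 7 → [0,1,4,5,6,7,8]=105  [0,2,3,5,6,7,8]=35  [0,3,4,5,6,7,8]=105  [1,2,3,4,6,7,8]=210  [1,3,4,5,6,7,8]=210  [2,3,4,5,6,7,8]=140
  first=0(y) contributes 560
  first=1(c) contributes 280
  first=2(a) contributes 420
|[w]| = 1260

1260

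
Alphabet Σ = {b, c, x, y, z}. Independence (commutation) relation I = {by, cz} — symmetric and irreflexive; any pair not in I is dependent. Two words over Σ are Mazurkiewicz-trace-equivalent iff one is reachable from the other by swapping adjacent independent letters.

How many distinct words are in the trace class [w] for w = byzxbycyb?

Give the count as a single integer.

8

#0=b has no predecessor
#1=y has no predecessor
#2=z depends on [0:b, 1:y]
#3=x depends on [2:z]
#4=b depends on [3:x]
#5=y depends on [3:x]
#6=c depends on [4:b, 5:y]
#7=y depends on [6:c]
#8=b depends on [6:c]
sources: [0:b, 1:y]
N(rest) = Σ N(rest − s) over sources s of rest; N(one piece) = 1:
  size 1 → [7]=1  [8]=1
  size 2 → [7,8]=2
  size 3 → [6,7,8]=2
  size 4 → [4,6,7,8]=2  [5,6,7,8]=2
  size 5 → [4,5,6,7,8]=4
  size 6 → [3,4,5,6,7,8]=4
  size 7 → [2,3,4,5,6,7,8]=4
  first=0(b) contributes 4
  first=1(y) contributes 4
|[w]| = 8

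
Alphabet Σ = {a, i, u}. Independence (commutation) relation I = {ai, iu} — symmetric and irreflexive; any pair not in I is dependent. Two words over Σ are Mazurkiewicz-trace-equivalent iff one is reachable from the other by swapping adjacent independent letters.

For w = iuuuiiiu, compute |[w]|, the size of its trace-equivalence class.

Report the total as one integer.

70

drop 0:i onto floor
drop 1:u onto floor
drop 2:u onto {1:u}
drop 3:u onto {2:u}
drop 4:i onto {0:i}
drop 5:i onto {4:i}
drop 6:i onto {5:i}
drop 7:u onto {3:u}
ground layer = {0:i, 1:u}
drop-orders for the pieces not yet dropped (sum over which currently-grounded one goes next):
  1 to go: {6} 1  {7} 1
  2 to go: {3,7} 1  {5,6} 1  {6,7} 2
  3 to go: {2,3,7} 1  {3,6,7} 3  {4,5,6} 1  {5,6,7} 3
  4 to go: {0,4,5,6} 1  {1,2,3,7} 1  {2,3,6,7} 4  {3,5,6,7} 6  {4,5,6,7} 4
  5 to go: {0,4,5,6,7} 5  {1,2,3,6,7} 5  {2,3,5,6,7} 10  {3,4,5,6,7} 10
  6 to go: {0,3,4,5,6,7} 15  {1,2,3,5,6,7} 15  {2,3,4,5,6,7} 20
  if 0:i drops first: 35 orders
  if 1:u drops first: 35 orders
heap linearizations: 70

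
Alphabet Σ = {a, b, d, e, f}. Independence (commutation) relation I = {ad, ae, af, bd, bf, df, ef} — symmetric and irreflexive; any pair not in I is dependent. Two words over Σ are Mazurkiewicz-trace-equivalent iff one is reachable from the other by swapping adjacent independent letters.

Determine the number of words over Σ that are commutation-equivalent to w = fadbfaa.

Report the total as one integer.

#0=f has no predecessor
#1=a has no predecessor
#2=d has no predecessor
#3=b depends on [1:a]
#4=f depends on [0:f]
#5=a depends on [3:b]
#6=a depends on [5:a]
sources: [0:f, 1:a, 2:d]
N(rest) = Σ N(rest − s) over sources s of rest; N(one piece) = 1:
  size 1 → [2]=1  [4]=1  [6]=1
  size 2 → [0,4]=1  [2,4]=2  [2,6]=2  [4,6]=2  [5,6]=1
  size 3 → [0,2,4]=3  [0,4,6]=3  [2,4,6]=6  [2,5,6]=3  [3,5,6]=1  [4,5,6]=3
  size 4 → [0,2,4,6]=12  [0,4,5,6]=6  [1,3,5,6]=1  [2,3,5,6]=4  [2,4,5,6]=12  [3,4,5,6]=4
  size 5 → [0,2,4,5,6]=30  [0,3,4,5,6]=10  [1,2,3,5,6]=5  [1,3,4,5,6]=5  [2,3,4,5,6]=20
  first=0(f) contributes 30
  first=1(a) contributes 60
  first=2(d) contributes 15
|[w]| = 105

105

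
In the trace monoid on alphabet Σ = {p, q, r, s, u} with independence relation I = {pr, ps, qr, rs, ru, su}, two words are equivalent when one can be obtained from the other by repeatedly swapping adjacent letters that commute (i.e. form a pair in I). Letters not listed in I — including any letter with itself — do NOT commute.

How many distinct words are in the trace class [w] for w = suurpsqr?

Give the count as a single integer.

280

drop 0:s onto floor
drop 1:u onto floor
drop 2:u onto {1:u}
drop 3:r onto floor
drop 4:p onto {2:u}
drop 5:s onto {0:s}
drop 6:q onto {4:p, 5:s}
drop 7:r onto {3:r}
ground layer = {0:s, 1:u, 3:r}
drop-orders for the pieces not yet dropped (sum over which currently-grounded one goes next):
  1 to go: {6} 1  {7} 1
  2 to go: {3,7} 1  {4,6} 1  {5,6} 1  {6,7} 2
  3 to go: {0,5,6} 1  {2,4,6} 1  {3,6,7} 3  {4,5,6} 2  {4,6,7} 3  {5,6,7} 3
  4 to go: {0,4,5,6} 3  {0,5,6,7} 4  {1,2,4,6} 1  {2,4,5,6} 3  {2,4,6,7} 4  {3,4,6,7} 6  {3,5,6,7} 6  {4,5,6,7} 8
  5 to go: {0,2,4,5,6} 6  {0,3,5,6,7} 10  {0,4,5,6,7} 15  {1,2,4,5,6} 4  {1,2,4,6,7} 5  {2,3,4,6,7} 10  {2,4,5,6,7} 15  {3,4,5,6,7} 20
  6 to go: {0,1,2,4,5,6} 10  {0,2,4,5,6,7} 36  {0,3,4,5,6,7} 45  {1,2,3,4,6,7} 15  {1,2,4,5,6,7} 24  {2,3,4,5,6,7} 45
  if 0:s drops first: 84 orders
  if 1:u drops first: 126 orders
  if 3:r drops first: 70 orders
heap linearizations: 280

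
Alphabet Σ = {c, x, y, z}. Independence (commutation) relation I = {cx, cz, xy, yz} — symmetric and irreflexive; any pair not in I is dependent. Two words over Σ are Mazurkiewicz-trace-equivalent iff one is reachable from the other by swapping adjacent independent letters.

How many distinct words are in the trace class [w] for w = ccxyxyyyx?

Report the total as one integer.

84

piece 0:c — minimal
piece 1:c rests on {0:c}
piece 2:x — minimal
piece 3:y rests on {1:c}
piece 4:x rests on {2:x}
piece 5:y rests on {3:y}
piece 6:y rests on {5:y}
piece 7:y rests on {6:y}
piece 8:x rests on {4:x}
minimal pieces: {0:c, 2:x}
ways to finish when only these pieces remain (= sum over removing one remaining piece with nothing left below it):
  1 left: {7}→1  {8}→1
  2 left: {4,8}→1  {6,7}→1  {7,8}→2
  3 left: {2,4,8}→1  {4,7,8}→3  {5,6,7}→1  {6,7,8}→3
  4 left: {2,4,7,8}→4  {3,5,6,7}→1  {4,6,7,8}→6  {5,6,7,8}→4
  5 left: {1,3,5,6,7}→1  {2,4,6,7,8}→10  {3,5,6,7,8}→5  {4,5,6,7,8}→10
  6 left: {0,1,3,5,6,7}→1  {1,3,5,6,7,8}→6  {2,4,5,6,7,8}→20  {3,4,5,6,7,8}→15
  7 left: {0,1,3,5,6,7,8}→7  {1,3,4,5,6,7,8}→21  {2,3,4,5,6,7,8}→35
  placing 0:c first → 56 extensions
  placing 2:x first → 28 extensions
total linear extensions = 84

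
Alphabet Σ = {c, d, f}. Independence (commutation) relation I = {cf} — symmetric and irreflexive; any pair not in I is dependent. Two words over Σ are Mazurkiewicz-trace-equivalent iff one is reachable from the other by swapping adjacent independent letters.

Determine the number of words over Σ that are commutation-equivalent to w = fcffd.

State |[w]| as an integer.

drop 0:f onto floor
drop 1:c onto floor
drop 2:f onto {0:f}
drop 3:f onto {2:f}
drop 4:d onto {1:c, 3:f}
ground layer = {0:f, 1:c}
drop-orders for the pieces not yet dropped (sum over which currently-grounded one goes next):
  1 to go: {4} 1
  2 to go: {1,4} 1  {3,4} 1
  3 to go: {1,3,4} 2  {2,3,4} 1
  if 0:f drops first: 3 orders
  if 1:c drops first: 1 orders
heap linearizations: 4

4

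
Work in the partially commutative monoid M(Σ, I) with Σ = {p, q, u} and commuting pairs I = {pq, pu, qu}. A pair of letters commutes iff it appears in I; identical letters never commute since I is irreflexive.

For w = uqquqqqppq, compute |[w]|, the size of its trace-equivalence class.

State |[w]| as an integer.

0(u) covers ∅
1(q) covers ∅
2(q) covers 1:q
3(u) covers 0:u
4(q) covers 2:q
5(q) covers 4:q
6(q) covers 5:q
7(p) covers ∅
8(p) covers 7:p
9(q) covers 6:q
floor of heap: 0:u, 1:q, 7:p
completions by unplaced set U, small U first (add the entries for U minus each lowest piece of U):
  |U|=1: {3}:1  {8}:1  {9}:1
  |U|=2: {0,3}:1  {3,8}:2  {3,9}:2  {6,9}:1  {7,8}:1  {8,9}:2
  |U|=3: {0,3,8}:3  {0,3,9}:3  {3,6,9}:3  {3,7,8}:3  {3,8,9}:6  {5,6,9}:1  {6,8,9}:3  {7,8,9}:3
  |U|=4: {0,3,6,9}:6  {0,3,7,8}:6  {0,3,8,9}:12  {3,5,6,9}:4  {3,6,8,9}:12  {3,7,8,9}:12  {4,5,6,9}:1  {5,6,8,9}:4  {6,7,8,9}:6
  |U|=5: {0,3,5,6,9}:10  {0,3,6,8,9}:30  {0,3,7,8,9}:30  {2,4,5,6,9}:1  {3,4,5,6,9}:5  {3,5,6,8,9}:20  {3,6,7,8,9}:30  {4,5,6,8,9}:5  {5,6,7,8,9}:10
  |U|=6: {0,3,4,5,6,9}:15  {0,3,5,6,8,9}:60  {0,3,6,7,8,9}:90  {1,2,4,5,6,9}:1  {2,3,4,5,6,9}:6  {2,4,5,6,8,9}:6  {3,4,5,6,8,9}:30  {3,5,6,7,8,9}:60  {4,5,6,7,8,9}:15
  |U|=7: {0,2,3,4,5,6,9}:21  {0,3,4,5,6,8,9}:105  {0,3,5,6,7,8,9}:210  {1,2,3,4,5,6,9}:7  {1,2,4,5,6,8,9}:7  {2,3,4,5,6,8,9}:42  {2,4,5,6,7,8,9}:21  {3,4,5,6,7,8,9}:105
  |U|=8: {0,1,2,3,4,5,6,9}:28  {0,2,3,4,5,6,8,9}:168  {0,3,4,5,6,7,8,9}:420  {1,2,3,4,5,6,8,9}:56  {1,2,4,5,6,7,8,9}:28  {2,3,4,5,6,7,8,9}:168
  start at 0(u): 252
  start at 1(q): 756
  start at 7(p): 252
sum over floor = 1260

1260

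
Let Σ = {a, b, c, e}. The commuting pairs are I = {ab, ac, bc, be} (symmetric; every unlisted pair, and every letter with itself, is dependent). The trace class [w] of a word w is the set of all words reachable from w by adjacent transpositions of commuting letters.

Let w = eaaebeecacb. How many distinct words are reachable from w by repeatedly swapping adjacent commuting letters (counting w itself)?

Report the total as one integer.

165

drop 0:e onto floor
drop 1:a onto {0:e}
drop 2:a onto {1:a}
drop 3:e onto {2:a}
drop 4:b onto floor
drop 5:e onto {3:e}
drop 6:e onto {5:e}
drop 7:c onto {6:e}
drop 8:a onto {6:e}
drop 9:c onto {7:c}
drop 10:b onto {4:b}
ground layer = {0:e, 4:b}
drop-orders for the pieces not yet dropped (sum over which currently-grounded one goes next):
  1 to go: {8} 1  {9} 1  {10} 1
  2 to go: {4,10} 1  {7,9} 1  {8,9} 2  {8,10} 2  {9,10} 2
  3 to go: {4,8,10} 3  {4,9,10} 3  {7,8,9} 3  {7,9,10} 3  {8,9,10} 6
  4 to go: {4,7,9,10} 6  {4,8,9,10} 12  {6,7,8,9} 3  {7,8,9,10} 12
  5 to go: {4,7,8,9,10} 30  {5,6,7,8,9} 3  {6,7,8,9,10} 15
  6 to go: {3,5,6,7,8,9} 3  {4,6,7,8,9,10} 45  {5,6,7,8,9,10} 18
  7 to go: {2,3,5,6,7,8,9} 3  {3,5,6,7,8,9,10} 21  {4,5,6,7,8,9,10} 63
  8 to go: {1,2,3,5,6,7,8,9} 3  {2,3,5,6,7,8,9,10} 24  {3,4,5,6,7,8,9,10} 84
  9 to go: {0,1,2,3,5,6,7,8,9} 3  {1,2,3,5,6,7,8,9,10} 27  {2,3,4,5,6,7,8,9,10} 108
  if 0:e drops first: 135 orders
  if 4:b drops first: 30 orders
heap linearizations: 165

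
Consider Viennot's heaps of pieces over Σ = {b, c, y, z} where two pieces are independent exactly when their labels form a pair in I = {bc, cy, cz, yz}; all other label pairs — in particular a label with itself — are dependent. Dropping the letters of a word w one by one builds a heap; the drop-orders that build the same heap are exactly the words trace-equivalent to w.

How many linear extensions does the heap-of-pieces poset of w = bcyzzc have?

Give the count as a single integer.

drop 0:b onto floor
drop 1:c onto floor
drop 2:y onto {0:b}
drop 3:z onto {0:b}
drop 4:z onto {3:z}
drop 5:c onto {1:c}
ground layer = {0:b, 1:c}
drop-orders for the pieces not yet dropped (sum over which currently-grounded one goes next):
  1 to go: {2} 1  {4} 1  {5} 1
  2 to go: {1,5} 1  {2,4} 2  {2,5} 2  {3,4} 1  {4,5} 2
  3 to go: {1,2,5} 3  {1,4,5} 3  {2,3,4} 3  {2,4,5} 6  {3,4,5} 3
  4 to go: {0,2,3,4} 3  {1,2,4,5} 12  {1,3,4,5} 6  {2,3,4,5} 12
  if 0:b drops first: 30 orders
  if 1:c drops first: 15 orders
heap linearizations: 45

45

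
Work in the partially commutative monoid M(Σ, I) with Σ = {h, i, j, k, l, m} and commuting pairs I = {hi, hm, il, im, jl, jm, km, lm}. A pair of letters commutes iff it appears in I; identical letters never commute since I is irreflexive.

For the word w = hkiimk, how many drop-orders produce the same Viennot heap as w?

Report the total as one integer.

6

piece 0:h — minimal
piece 1:k rests on {0:h}
piece 2:i rests on {1:k}
piece 3:i rests on {2:i}
piece 4:m — minimal
piece 5:k rests on {3:i}
minimal pieces: {0:h, 4:m}
ways to finish when only these pieces remain (= sum over removing one remaining piece with nothing left below it):
  1 left: {4}→1  {5}→1
  2 left: {3,5}→1  {4,5}→2
  3 left: {2,3,5}→1  {3,4,5}→3
  4 left: {1,2,3,5}→1  {2,3,4,5}→4
  placing 0:h first → 5 extensions
  placing 4:m first → 1 extensions
total linear extensions = 6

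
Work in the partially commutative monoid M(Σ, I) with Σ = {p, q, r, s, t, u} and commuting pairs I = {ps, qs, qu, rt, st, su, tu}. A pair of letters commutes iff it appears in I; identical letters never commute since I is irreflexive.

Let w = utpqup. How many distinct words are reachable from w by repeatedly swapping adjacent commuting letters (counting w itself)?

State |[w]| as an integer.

piece 0:u — minimal
piece 1:t — minimal
piece 2:p rests on {0:u, 1:t}
piece 3:q rests on {2:p}
piece 4:u rests on {2:p}
piece 5:p rests on {3:q, 4:u}
minimal pieces: {0:u, 1:t}
ways to finish when only these pieces remain (= sum over removing one remaining piece with nothing left below it):
  1 left: {5}→1
  2 left: {3,5}→1  {4,5}→1
  3 left: {3,4,5}→2
  4 left: {2,3,4,5}→2
  placing 0:u first → 2 extensions
  placing 1:t first → 2 extensions
total linear extensions = 4

4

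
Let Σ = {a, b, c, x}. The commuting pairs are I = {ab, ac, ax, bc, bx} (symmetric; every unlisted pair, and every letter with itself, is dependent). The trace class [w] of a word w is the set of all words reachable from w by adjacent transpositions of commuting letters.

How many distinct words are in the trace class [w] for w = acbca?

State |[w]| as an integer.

#0=a has no predecessor
#1=c has no predecessor
#2=b has no predecessor
#3=c depends on [1:c]
#4=a depends on [0:a]
sources: [0:a, 1:c, 2:b]
N(rest) = Σ N(rest − s) over sources s of rest; N(one piece) = 1:
  size 1 → [2]=1  [3]=1  [4]=1
  size 2 → [0,4]=1  [1,3]=1  [2,3]=2  [2,4]=2  [3,4]=2
  size 3 → [0,2,4]=3  [0,3,4]=3  [1,2,3]=3  [1,3,4]=3  [2,3,4]=6
  first=0(a) contributes 12
  first=1(c) contributes 12
  first=2(b) contributes 6
|[w]| = 30

30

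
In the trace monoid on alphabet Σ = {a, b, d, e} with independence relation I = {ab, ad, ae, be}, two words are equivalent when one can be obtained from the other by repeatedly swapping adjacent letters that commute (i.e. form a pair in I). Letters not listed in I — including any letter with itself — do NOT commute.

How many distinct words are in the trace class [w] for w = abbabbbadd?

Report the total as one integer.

120

drop 0:a onto floor
drop 1:b onto floor
drop 2:b onto {1:b}
drop 3:a onto {0:a}
drop 4:b onto {2:b}
drop 5:b onto {4:b}
drop 6:b onto {5:b}
drop 7:a onto {3:a}
drop 8:d onto {6:b}
drop 9:d onto {8:d}
ground layer = {0:a, 1:b}
drop-orders for the pieces not yet dropped (sum over which currently-grounded one goes next):
  1 to go: {7} 1  {9} 1
  2 to go: {3,7} 1  {7,9} 2  {8,9} 1
  3 to go: {0,3,7} 1  {3,7,9} 3  {6,8,9} 1  {7,8,9} 3
  4 to go: {0,3,7,9} 4  {3,7,8,9} 6  {5,6,8,9} 1  {6,7,8,9} 4
  5 to go: {0,3,7,8,9} 10  {3,6,7,8,9} 10  {4,5,6,8,9} 1  {5,6,7,8,9} 5
  6 to go: {0,3,6,7,8,9} 20  {2,4,5,6,8,9} 1  {3,5,6,7,8,9} 15  {4,5,6,7,8,9} 6
  7 to go: {0,3,5,6,7,8,9} 35  {1,2,4,5,6,8,9} 1  {2,4,5,6,7,8,9} 7  {3,4,5,6,7,8,9} 21
  8 to go: {0,3,4,5,6,7,8,9} 56  {1,2,4,5,6,7,8,9} 8  {2,3,4,5,6,7,8,9} 28
  if 0:a drops first: 36 orders
  if 1:b drops first: 84 orders
heap linearizations: 120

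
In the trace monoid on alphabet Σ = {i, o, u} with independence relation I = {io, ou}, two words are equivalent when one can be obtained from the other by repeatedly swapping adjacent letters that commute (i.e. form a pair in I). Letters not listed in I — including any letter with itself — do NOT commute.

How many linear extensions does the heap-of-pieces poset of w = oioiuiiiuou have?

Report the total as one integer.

165

piece 0:o — minimal
piece 1:i — minimal
piece 2:o rests on {0:o}
piece 3:i rests on {1:i}
piece 4:u rests on {3:i}
piece 5:i rests on {4:u}
piece 6:i rests on {5:i}
piece 7:i rests on {6:i}
piece 8:u rests on {7:i}
piece 9:o rests on {2:o}
piece 10:u rests on {8:u}
minimal pieces: {0:o, 1:i}
ways to finish when only these pieces remain (= sum over removing one remaining piece with nothing left below it):
  1 left: {9}→1  {10}→1
  2 left: {2,9}→1  {8,10}→1  {9,10}→2
  3 left: {0,2,9}→1  {2,9,10}→3  {7,8,10}→1  {8,9,10}→3
  4 left: {0,2,9,10}→4  {2,8,9,10}→6  {6,7,8,10}→1  {7,8,9,10}→4
  5 left: {0,2,8,9,10}→10  {2,7,8,9,10}→10  {5,6,7,8,10}→1  {6,7,8,9,10}→5
  6 left: {0,2,7,8,9,10}→20  {2,6,7,8,9,10}→15  {4,5,6,7,8,10}→1  {5,6,7,8,9,10}→6
  7 left: {0,2,6,7,8,9,10}→35  {2,5,6,7,8,9,10}→21  {3,4,5,6,7,8,10}→1  {4,5,6,7,8,9,10}→7
  8 left: {0,2,5,6,7,8,9,10}→56  {1,3,4,5,6,7,8,10}→1  {2,4,5,6,7,8,9,10}→28  {3,4,5,6,7,8,9,10}→8
  9 left: {0,2,4,5,6,7,8,9,10}→84  {1,3,4,5,6,7,8,9,10}→9  {2,3,4,5,6,7,8,9,10}→36
  placing 0:o first → 45 extensions
  placing 1:i first → 120 extensions
total linear extensions = 165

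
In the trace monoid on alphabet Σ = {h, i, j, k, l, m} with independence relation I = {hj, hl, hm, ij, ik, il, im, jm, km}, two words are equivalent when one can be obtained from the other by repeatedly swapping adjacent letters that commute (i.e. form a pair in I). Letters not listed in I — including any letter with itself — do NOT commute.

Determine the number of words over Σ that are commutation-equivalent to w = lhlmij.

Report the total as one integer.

30

piece 0:l — minimal
piece 1:h — minimal
piece 2:l rests on {0:l}
piece 3:m rests on {2:l}
piece 4:i rests on {1:h}
piece 5:j rests on {2:l}
minimal pieces: {0:l, 1:h}
ways to finish when only these pieces remain (= sum over removing one remaining piece with nothing left below it):
  1 left: {3}→1  {4}→1  {5}→1
  2 left: {1,4}→1  {3,4}→2  {3,5}→2  {4,5}→2
  3 left: {1,3,4}→3  {1,4,5}→3  {2,3,5}→2  {3,4,5}→6
  4 left: {0,2,3,5}→2  {1,3,4,5}→12  {2,3,4,5}→8
  placing 0:l first → 20 extensions
  placing 1:h first → 10 extensions
total linear extensions = 30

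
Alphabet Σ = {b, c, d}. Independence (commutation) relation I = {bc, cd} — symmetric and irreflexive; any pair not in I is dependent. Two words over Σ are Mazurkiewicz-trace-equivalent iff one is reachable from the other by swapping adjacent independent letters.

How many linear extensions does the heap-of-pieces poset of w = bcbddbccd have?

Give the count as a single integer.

84

0(b) covers ∅
1(c) covers ∅
2(b) covers 0:b
3(d) covers 2:b
4(d) covers 3:d
5(b) covers 4:d
6(c) covers 1:c
7(c) covers 6:c
8(d) covers 5:b
floor of heap: 0:b, 1:c
completions by unplaced set U, small U first (add the entries for U minus each lowest piece of U):
  |U|=1: {7}:1  {8}:1
  |U|=2: {5,8}:1  {6,7}:1  {7,8}:2
  |U|=3: {1,6,7}:1  {4,5,8}:1  {5,7,8}:3  {6,7,8}:3
  |U|=4: {1,6,7,8}:4  {3,4,5,8}:1  {4,5,7,8}:4  {5,6,7,8}:6
  |U|=5: {1,5,6,7,8}:10  {2,3,4,5,8}:1  {3,4,5,7,8}:5  {4,5,6,7,8}:10
  |U|=6: {0,2,3,4,5,8}:1  {1,4,5,6,7,8}:20  {2,3,4,5,7,8}:6  {3,4,5,6,7,8}:15
  |U|=7: {0,2,3,4,5,7,8}:7  {1,3,4,5,6,7,8}:35  {2,3,4,5,6,7,8}:21
  start at 0(b): 56
  start at 1(c): 28
sum over floor = 84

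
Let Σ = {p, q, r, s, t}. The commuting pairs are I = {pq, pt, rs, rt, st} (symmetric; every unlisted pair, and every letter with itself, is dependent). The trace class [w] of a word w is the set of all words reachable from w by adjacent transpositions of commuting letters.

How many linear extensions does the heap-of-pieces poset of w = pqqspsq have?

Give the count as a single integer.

3

piece 0:p — minimal
piece 1:q — minimal
piece 2:q rests on {1:q}
piece 3:s rests on {0:p, 2:q}
piece 4:p rests on {3:s}
piece 5:s rests on {4:p}
piece 6:q rests on {5:s}
minimal pieces: {0:p, 1:q}
ways to finish when only these pieces remain (= sum over removing one remaining piece with nothing left below it):
  1 left: {6}→1
  2 left: {5,6}→1
  3 left: {4,5,6}→1
  4 left: {3,4,5,6}→1
  5 left: {0,3,4,5,6}→1  {2,3,4,5,6}→1
  placing 0:p first → 1 extensions
  placing 1:q first → 2 extensions
total linear extensions = 3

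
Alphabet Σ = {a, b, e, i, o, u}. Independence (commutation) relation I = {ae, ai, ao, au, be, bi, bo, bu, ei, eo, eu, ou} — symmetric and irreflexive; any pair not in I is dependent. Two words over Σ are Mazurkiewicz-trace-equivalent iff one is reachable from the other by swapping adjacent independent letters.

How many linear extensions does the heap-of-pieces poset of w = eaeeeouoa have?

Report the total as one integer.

piece 0:e — minimal
piece 1:a — minimal
piece 2:e rests on {0:e}
piece 3:e rests on {2:e}
piece 4:e rests on {3:e}
piece 5:o — minimal
piece 6:u — minimal
piece 7:o rests on {5:o}
piece 8:a rests on {1:a}
minimal pieces: {0:e, 1:a, 5:o, 6:u}
ways to finish when only these pieces remain (= sum over removing one remaining piece with nothing left below it):
  1 left: {4}→1  {6}→1  {7}→1  {8}→1
  2 left: {1,8}→1  {3,4}→1  {4,6}→2  {4,7}→2  {4,8}→2  {5,7}→1  {6,7}→2  {6,8}→2  {7,8}→2
  3 left: {1,4,8}→3  {1,6,8}→3  {1,7,8}→3  {2,3,4}→1  {3,4,6}→3  {3,4,7}→3  {3,4,8}→3  {4,5,7}→3  {4,6,7}→6  {4,6,8}→6  {4,7,8}→6  {5,6,7}→3  {5,7,8}→3  {6,7,8}→6
  4 left: {0,2,3,4}→1  {1,3,4,8}→6  {1,4,6,8}→12  {1,4,7,8}→12  {1,5,7,8}→6  {1,6,7,8}→12  {2,3,4,6}→4  {2,3,4,7}→4  {2,3,4,8}→4  {3,4,5,7}→6  {3,4,6,7}→12  {3,4,6,8}→12  {3,4,7,8}→12  {4,5,6,7}→12  {4,5,7,8}→12  {4,6,7,8}→24  {5,6,7,8}→12
  5 left: {0,2,3,4,6}→5  {0,2,3,4,7}→5  {0,2,3,4,8}→5  {1,2,3,4,8}→10  {1,3,4,6,8}→30  {1,3,4,7,8}→30  {1,4,5,7,8}→30  {1,4,6,7,8}→60  {1,5,6,7,8}→30  {2,3,4,5,7}→10  {2,3,4,6,7}→20  {2,3,4,6,8}→20  {2,3,4,7,8}→20  {3,4,5,6,7}→30  {3,4,5,7,8}→30  {3,4,6,7,8}→60  {4,5,6,7,8}→60
  6 left: {0,1,2,3,4,8}→15  {0,2,3,4,5,7}→15  {0,2,3,4,6,7}→30  {0,2,3,4,6,8}→30  {0,2,3,4,7,8}→30  {1,2,3,4,6,8}→60  {1,2,3,4,7,8}→60  {1,3,4,5,7,8}→90  {1,3,4,6,7,8}→180  {1,4,5,6,7,8}→180  {2,3,4,5,6,7}→60  {2,3,4,5,7,8}→60  {2,3,4,6,7,8}→120  {3,4,5,6,7,8}→180
  7 left: {0,1,2,3,4,6,8}→105  {0,1,2,3,4,7,8}→105  {0,2,3,4,5,6,7}→105  {0,2,3,4,5,7,8}→105  {0,2,3,4,6,7,8}→210  {1,2,3,4,5,7,8}→210  {1,2,3,4,6,7,8}→420  {1,3,4,5,6,7,8}→630  {2,3,4,5,6,7,8}→420
  placing 0:e first → 1680 extensions
  placing 1:a first → 840 extensions
  placing 5:o first → 840 extensions
  placing 6:u first → 420 extensions
total linear extensions = 3780

3780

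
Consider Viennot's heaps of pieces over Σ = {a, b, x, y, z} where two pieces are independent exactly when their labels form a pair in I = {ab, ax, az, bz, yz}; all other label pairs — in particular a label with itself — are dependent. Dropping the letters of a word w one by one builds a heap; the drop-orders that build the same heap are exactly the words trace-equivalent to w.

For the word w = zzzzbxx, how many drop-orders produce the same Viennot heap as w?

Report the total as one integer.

piece 0:z — minimal
piece 1:z rests on {0:z}
piece 2:z rests on {1:z}
piece 3:z rests on {2:z}
piece 4:b — minimal
piece 5:x rests on {3:z, 4:b}
piece 6:x rests on {5:x}
minimal pieces: {0:z, 4:b}
ways to finish when only these pieces remain (= sum over removing one remaining piece with nothing left below it):
  1 left: {6}→1
  2 left: {5,6}→1
  3 left: {3,5,6}→1  {4,5,6}→1
  4 left: {2,3,5,6}→1  {3,4,5,6}→2
  5 left: {1,2,3,5,6}→1  {2,3,4,5,6}→3
  placing 0:z first → 4 extensions
  placing 4:b first → 1 extensions
total linear extensions = 5

5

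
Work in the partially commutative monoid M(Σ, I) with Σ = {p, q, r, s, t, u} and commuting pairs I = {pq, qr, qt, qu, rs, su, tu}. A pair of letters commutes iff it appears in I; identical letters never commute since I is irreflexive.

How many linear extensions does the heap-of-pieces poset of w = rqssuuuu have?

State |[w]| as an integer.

56

#0=r has no predecessor
#1=q has no predecessor
#2=s depends on [1:q]
#3=s depends on [2:s]
#4=u depends on [0:r]
#5=u depends on [4:u]
#6=u depends on [5:u]
#7=u depends on [6:u]
sources: [0:r, 1:q]
N(rest) = Σ N(rest − s) over sources s of rest; N(one piece) = 1:
  size 1 → [3]=1  [7]=1
  size 2 → [2,3]=1  [3,7]=2  [6,7]=1
  size 3 → [1,2,3]=1  [2,3,7]=3  [3,6,7]=3  [5,6,7]=1
  size 4 → [1,2,3,7]=4  [2,3,6,7]=6  [3,5,6,7]=4  [4,5,6,7]=1
  size 5 → [0,4,5,6,7]=1  [1,2,3,6,7]=10  [2,3,5,6,7]=10  [3,4,5,6,7]=5
  size 6 → [0,3,4,5,6,7]=6  [1,2,3,5,6,7]=20  [2,3,4,5,6,7]=15
  first=0(r) contributes 35
  first=1(q) contributes 21
|[w]| = 56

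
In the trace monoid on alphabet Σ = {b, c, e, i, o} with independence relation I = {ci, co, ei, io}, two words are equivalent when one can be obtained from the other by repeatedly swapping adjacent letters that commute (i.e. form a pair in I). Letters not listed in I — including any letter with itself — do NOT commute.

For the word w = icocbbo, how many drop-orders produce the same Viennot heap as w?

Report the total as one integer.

12

#0=i has no predecessor
#1=c has no predecessor
#2=o has no predecessor
#3=c depends on [1:c]
#4=b depends on [0:i, 2:o, 3:c]
#5=b depends on [4:b]
#6=o depends on [5:b]
sources: [0:i, 1:c, 2:o]
N(rest) = Σ N(rest − s) over sources s of rest; N(one piece) = 1:
  size 1 → [6]=1
  size 2 → [5,6]=1
  size 3 → [4,5,6]=1
  size 4 → [0,4,5,6]=1  [2,4,5,6]=1  [3,4,5,6]=1
  size 5 → [0,2,4,5,6]=2  [0,3,4,5,6]=2  [1,3,4,5,6]=1  [2,3,4,5,6]=2
  first=0(i) contributes 3
  first=1(c) contributes 6
  first=2(o) contributes 3
|[w]| = 12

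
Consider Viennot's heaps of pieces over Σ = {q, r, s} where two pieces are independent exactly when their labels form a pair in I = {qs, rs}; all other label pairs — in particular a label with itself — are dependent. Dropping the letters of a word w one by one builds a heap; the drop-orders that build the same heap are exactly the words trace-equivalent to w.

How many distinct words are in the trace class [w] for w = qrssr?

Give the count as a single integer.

10

drop 0:q onto floor
drop 1:r onto {0:q}
drop 2:s onto floor
drop 3:s onto {2:s}
drop 4:r onto {1:r}
ground layer = {0:q, 2:s}
drop-orders for the pieces not yet dropped (sum over which currently-grounded one goes next):
  1 to go: {3} 1  {4} 1
  2 to go: {1,4} 1  {2,3} 1  {3,4} 2
  3 to go: {0,1,4} 1  {1,3,4} 3  {2,3,4} 3
  if 0:q drops first: 6 orders
  if 2:s drops first: 4 orders
heap linearizations: 10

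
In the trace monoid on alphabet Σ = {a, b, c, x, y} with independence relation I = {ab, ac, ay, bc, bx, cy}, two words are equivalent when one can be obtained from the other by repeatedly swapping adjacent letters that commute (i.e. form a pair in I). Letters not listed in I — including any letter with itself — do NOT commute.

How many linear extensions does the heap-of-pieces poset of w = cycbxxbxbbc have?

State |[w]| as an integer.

0(c) covers ∅
1(y) covers ∅
2(c) covers 0:c
3(b) covers 1:y
4(x) covers 1:y, 2:c
5(x) covers 4:x
6(b) covers 3:b
7(x) covers 5:x
8(b) covers 6:b
9(b) covers 8:b
10(c) covers 7:x
floor of heap: 0:c, 1:y
completions by unplaced set U, small U first (add the entries for U minus each lowest piece of U):
  |U|=1: {9}:1  {10}:1
  |U|=2: {7,10}:1  {8,9}:1  {9,10}:2
  |U|=3: {5,7,10}:1  {6,8,9}:1  {7,9,10}:3  {8,9,10}:3
  |U|=4: {3,6,8,9}:1  {4,5,7,10}:1  {5,7,9,10}:4  {6,8,9,10}:4  {7,8,9,10}:6
  |U|=5: {2,4,5,7,10}:1  {3,6,8,9,10}:5  {4,5,7,9,10}:5  {5,7,8,9,10}:10  {6,7,8,9,10}:10
  |U|=6: {0,2,4,5,7,10}:1  {2,4,5,7,9,10}:6  {3,6,7,8,9,10}:15  {4,5,7,8,9,10}:15  {5,6,7,8,9,10}:20
  |U|=7: {0,2,4,5,7,9,10}:7  {2,4,5,7,8,9,10}:21  {3,5,6,7,8,9,10}:35  {4,5,6,7,8,9,10}:35
  |U|=8: {0,2,4,5,7,8,9,10}:28  {2,4,5,6,7,8,9,10}:56  {3,4,5,6,7,8,9,10}:70
  |U|=9: {0,2,4,5,6,7,8,9,10}:84  {1,3,4,5,6,7,8,9,10}:70  {2,3,4,5,6,7,8,9,10}:126
  start at 0(c): 196
  start at 1(y): 210
sum over floor = 406

406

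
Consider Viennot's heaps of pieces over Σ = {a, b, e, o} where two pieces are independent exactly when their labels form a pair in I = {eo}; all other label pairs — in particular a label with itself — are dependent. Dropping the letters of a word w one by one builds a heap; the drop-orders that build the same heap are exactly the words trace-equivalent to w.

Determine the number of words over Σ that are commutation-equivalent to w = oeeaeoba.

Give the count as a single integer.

drop 0:o onto floor
drop 1:e onto floor
drop 2:e onto {1:e}
drop 3:a onto {0:o, 2:e}
drop 4:e onto {3:a}
drop 5:o onto {3:a}
drop 6:b onto {4:e, 5:o}
drop 7:a onto {6:b}
ground layer = {0:o, 1:e}
drop-orders for the pieces not yet dropped (sum over which currently-grounded one goes next):
  1 to go: {7} 1
  2 to go: {6,7} 1
  3 to go: {4,6,7} 1  {5,6,7} 1
  4 to go: {4,5,6,7} 2
  5 to go: {3,4,5,6,7} 2
  6 to go: {0,3,4,5,6,7} 2  {2,3,4,5,6,7} 2
  if 0:o drops first: 2 orders
  if 1:e drops first: 4 orders
heap linearizations: 6

6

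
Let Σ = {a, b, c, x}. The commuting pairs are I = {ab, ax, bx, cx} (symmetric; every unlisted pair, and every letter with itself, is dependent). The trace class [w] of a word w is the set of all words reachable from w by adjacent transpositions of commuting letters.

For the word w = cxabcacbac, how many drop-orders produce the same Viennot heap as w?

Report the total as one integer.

40

piece 0:c — minimal
piece 1:x — minimal
piece 2:a rests on {0:c}
piece 3:b rests on {0:c}
piece 4:c rests on {2:a, 3:b}
piece 5:a rests on {4:c}
piece 6:c rests on {5:a}
piece 7:b rests on {6:c}
piece 8:a rests on {6:c}
piece 9:c rests on {7:b, 8:a}
minimal pieces: {0:c, 1:x}
ways to finish when only these pieces remain (= sum over removing one remaining piece with nothing left below it):
  1 left: {1}→1  {9}→1
  2 left: {1,9}→2  {7,9}→1  {8,9}→1
  3 left: {1,7,9}→3  {1,8,9}→3  {7,8,9}→2
  4 left: {1,7,8,9}→8  {6,7,8,9}→2
  5 left: {1,6,7,8,9}→10  {5,6,7,8,9}→2
  6 left: {1,5,6,7,8,9}→12  {4,5,6,7,8,9}→2
  7 left: {1,4,5,6,7,8,9}→14  {2,4,5,6,7,8,9}→2  {3,4,5,6,7,8,9}→2
  8 left: {1,2,4,5,6,7,8,9}→16  {1,3,4,5,6,7,8,9}→16  {2,3,4,5,6,7,8,9}→4
  placing 0:c first → 36 extensions
  placing 1:x first → 4 extensions
total linear extensions = 40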